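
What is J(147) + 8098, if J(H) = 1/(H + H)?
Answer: 2380813/294 ≈ 8098.0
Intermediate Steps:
J(H) = 1/(2*H)
J(147) + 8098 = (½)/147 + 8098 = (½)*(1/147) + 8098 = 1/294 + 8098 = 2380813/294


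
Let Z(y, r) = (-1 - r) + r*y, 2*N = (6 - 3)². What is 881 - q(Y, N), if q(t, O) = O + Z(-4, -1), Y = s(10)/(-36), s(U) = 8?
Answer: 1745/2 ≈ 872.50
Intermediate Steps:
N = 9/2 (N = (6 - 3)²/2 = (½)*3² = (½)*9 = 9/2 ≈ 4.5000)
Z(y, r) = -1 - r + r*y
Y = -2/9 (Y = 8/(-36) = 8*(-1/36) = -2/9 ≈ -0.22222)
q(t, O) = 4 + O (q(t, O) = O + (-1 - 1*(-1) - 1*(-4)) = O + (-1 + 1 + 4) = O + 4 = 4 + O)
881 - q(Y, N) = 881 - (4 + 9/2) = 881 - 1*17/2 = 881 - 17/2 = 1745/2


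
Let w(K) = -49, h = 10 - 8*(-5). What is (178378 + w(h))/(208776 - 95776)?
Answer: 178329/113000 ≈ 1.5781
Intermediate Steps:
h = 50 (h = 10 + 40 = 50)
(178378 + w(h))/(208776 - 95776) = (178378 - 49)/(208776 - 95776) = 178329/113000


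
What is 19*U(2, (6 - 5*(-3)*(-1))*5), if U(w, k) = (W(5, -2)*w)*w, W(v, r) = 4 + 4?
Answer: 608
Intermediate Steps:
W(v, r) = 8
U(w, k) = 8*w² (U(w, k) = (8*w)*w = 8*w²)
19*U(2, (6 - 5*(-3)*(-1))*5) = 19*(8*2²) = 19*(8*4) = 19*32 = 608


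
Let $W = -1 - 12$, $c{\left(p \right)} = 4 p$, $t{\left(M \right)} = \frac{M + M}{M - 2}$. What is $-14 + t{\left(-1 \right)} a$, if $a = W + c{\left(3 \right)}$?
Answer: $- \frac{44}{3} \approx -14.667$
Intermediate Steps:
$t{\left(M \right)} = \frac{2 M}{-2 + M}$
$W = -13$
$a = -1$ ($a = -13 + 4 \cdot 3 = -13 + 12 = -1$)
$-14 + t{\left(-1 \right)} a = -14 + 2 \left(-1\right) \frac{1}{-2 - 1} \left(-1\right) = -14 + 2 \left(-1\right) \frac{1}{-3} \left(-1\right) = -14 + 2 \left(-1\right) \left(- \frac{1}{3}\right) \left(-1\right) = -14 + \frac{2}{3} \left(-1\right) = -14 - \frac{2}{3} = - \frac{44}{3}$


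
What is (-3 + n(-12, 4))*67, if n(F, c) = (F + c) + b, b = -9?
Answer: -1340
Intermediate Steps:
n(F, c) = -9 + F + c (n(F, c) = (F + c) - 9 = -9 + F + c)
(-3 + n(-12, 4))*67 = (-3 + (-9 - 12 + 4))*67 = (-3 - 17)*67 = -20*67 = -1340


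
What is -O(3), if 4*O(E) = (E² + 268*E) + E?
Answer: -204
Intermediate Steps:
O(E) = E²/4 + 269*E/4 (O(E) = ((E² + 268*E) + E)/4 = (E² + 269*E)/4 = E²/4 + 269*E/4)
-O(3) = -3*(269 + 3)/4 = -3*272/4 = -1*204 = -204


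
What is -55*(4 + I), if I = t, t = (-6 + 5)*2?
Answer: -110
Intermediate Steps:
t = -2 (t = -1*2 = -2)
I = -2
-55*(4 + I) = -55*(4 - 2) = -55*2 = -110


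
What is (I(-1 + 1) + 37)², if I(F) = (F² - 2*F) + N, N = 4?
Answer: 1681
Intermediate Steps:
I(F) = 4 + F² - 2*F (I(F) = (F² - 2*F) + 4 = 4 + F² - 2*F)
(I(-1 + 1) + 37)² = ((4 + (-1 + 1)² - 2*(-1 + 1)) + 37)² = ((4 + 0² - 2*0) + 37)² = ((4 + 0 + 0) + 37)² = (4 + 37)² = 41² = 1681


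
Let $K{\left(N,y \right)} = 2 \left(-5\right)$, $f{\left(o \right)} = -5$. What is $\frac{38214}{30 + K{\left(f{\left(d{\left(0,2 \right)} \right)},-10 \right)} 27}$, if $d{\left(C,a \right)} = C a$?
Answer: $- \frac{6369}{40} \approx -159.23$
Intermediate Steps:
$K{\left(N,y \right)} = -10$
$\frac{38214}{30 + K{\left(f{\left(d{\left(0,2 \right)} \right)},-10 \right)} 27} = \frac{38214}{30 - 270} = \frac{38214}{-240} = 38214 \left(- \frac{1}{240}\right) = - \frac{6369}{40}$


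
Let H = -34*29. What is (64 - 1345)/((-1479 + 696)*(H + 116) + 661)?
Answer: -1281/681871 ≈ -0.0018787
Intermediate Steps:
H = -986
(64 - 1345)/((-1479 + 696)*(H + 116) + 661) = (64 - 1345)/((-1479 + 696)*(-986 + 116) + 661) = -1281/(-783*(-870) + 661) = -1281/(681210 + 661) = -1281/681871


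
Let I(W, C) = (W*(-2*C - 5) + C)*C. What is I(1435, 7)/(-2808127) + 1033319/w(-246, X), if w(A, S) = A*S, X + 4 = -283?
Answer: 59493107525/4046109846 ≈ 14.704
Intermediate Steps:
X = -287 (X = -4 - 283 = -287)
I(W, C) = C*(C + W*(-5 - 2*C)) (I(W, C) = (W*(-5 - 2*C) + C)*C = (C + W*(-5 - 2*C))*C = C*(C + W*(-5 - 2*C)))
I(1435, 7)/(-2808127) + 1033319/w(-246, X) = (7*(7 - 5*1435 - 2*7*1435))/(-2808127) + 1033319/((-246*(-287))) = (7*(7 - 7175 - 20090))*(-1/2808127) + 1033319/70602 = (7*(-27258))*(-1/2808127) + 1033319*(1/70602) = -190806*(-1/2808127) + 147617/10086 = 27258/401161 + 147617/10086 = 59493107525/4046109846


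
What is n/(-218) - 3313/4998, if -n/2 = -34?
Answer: -531049/544782 ≈ -0.97479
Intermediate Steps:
n = 68 (n = -2*(-34) = 68)
n/(-218) - 3313/4998 = 68/(-218) - 3313/4998 = 68*(-1/218) - 3313*1/4998 = -34/109 - 3313/4998 = -531049/544782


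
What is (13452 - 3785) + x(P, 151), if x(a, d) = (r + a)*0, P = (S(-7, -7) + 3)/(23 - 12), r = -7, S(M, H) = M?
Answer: 9667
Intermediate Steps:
P = -4/11 (P = (-7 + 3)/(23 - 12) = -4/11 ≈ -0.36364)
x(a, d) = 0 (x(a, d) = (-7 + a)*0 = 0)
(13452 - 3785) + x(P, 151) = (13452 - 3785) + 0 = 9667 + 0 = 9667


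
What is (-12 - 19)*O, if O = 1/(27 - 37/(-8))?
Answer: -248/253 ≈ -0.98024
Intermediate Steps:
O = 8/253 (O = 1/(27 - 37*(-⅛)) = 1/(27 + 37/8) = 1/(253/8) = 8/253 ≈ 0.031621)
(-12 - 19)*O = (-12 - 19)*(8/253) = -31*8/253 = -248/253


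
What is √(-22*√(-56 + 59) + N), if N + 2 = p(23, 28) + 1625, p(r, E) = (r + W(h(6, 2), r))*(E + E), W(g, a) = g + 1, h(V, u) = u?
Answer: √(3079 - 22*√3) ≈ 55.144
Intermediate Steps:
W(g, a) = 1 + g
p(r, E) = 2*E*(3 + r) (p(r, E) = (r + (1 + 2))*(E + E) = (r + 3)*(2*E) = (3 + r)*(2*E) = 2*E*(3 + r))
N = 3079 (N = -2 + (2*28*(3 + 23) + 1625) = -2 + (2*28*26 + 1625) = -2 + (1456 + 1625) = -2 + 3081 = 3079)
√(-22*√(-56 + 59) + N) = √(-22*√(-56 + 59) + 3079) = √(-22*√3 + 3079) = √(3079 - 22*√3)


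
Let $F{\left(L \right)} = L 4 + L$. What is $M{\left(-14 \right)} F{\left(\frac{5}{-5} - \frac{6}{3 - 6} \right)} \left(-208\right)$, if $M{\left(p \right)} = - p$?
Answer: $-14560$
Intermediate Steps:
$F{\left(L \right)} = 5 L$ ($F{\left(L \right)} = 4 L + L = 5 L$)
$M{\left(-14 \right)} F{\left(\frac{5}{-5} - \frac{6}{3 - 6} \right)} \left(-208\right) = \left(-1\right) \left(-14\right) 5 \left(\frac{5}{-5} - \frac{6}{3 - 6}\right) \left(-208\right) = 14 \cdot 5 \left(5 \left(- \frac{1}{5}\right) - \frac{6}{3 - 6}\right) \left(-208\right) = 14 \cdot 5 \left(-1 - \frac{6}{-3}\right) \left(-208\right) = 14 \cdot 5 \left(-1 - -2\right) \left(-208\right) = 14 \cdot 5 \left(-1 + 2\right) \left(-208\right) = 14 \cdot 5 \cdot 1 \left(-208\right) = 14 \cdot 5 \left(-208\right) = 70 \left(-208\right) = -14560$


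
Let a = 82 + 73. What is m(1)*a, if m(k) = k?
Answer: 155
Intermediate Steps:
a = 155
m(1)*a = 1*155 = 155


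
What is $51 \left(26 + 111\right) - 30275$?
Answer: $-23288$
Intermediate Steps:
$51 \left(26 + 111\right) - 30275 = 51 \cdot 137 - 30275 = 6987 - 30275 = -23288$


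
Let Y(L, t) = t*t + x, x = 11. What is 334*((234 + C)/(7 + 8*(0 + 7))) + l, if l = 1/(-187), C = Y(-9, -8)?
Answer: 6433153/3927 ≈ 1638.2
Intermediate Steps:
Y(L, t) = 11 + t**2 (Y(L, t) = t*t + 11 = t**2 + 11 = 11 + t**2)
C = 75 (C = 11 + (-8)**2 = 11 + 64 = 75)
l = -1/187 ≈ -0.0053476
334*((234 + C)/(7 + 8*(0 + 7))) + l = 334*((234 + 75)/(7 + 8*(0 + 7))) - 1/187 = 334*(309/(7 + 8*7)) - 1/187 = 334*(309/(7 + 56)) - 1/187 = 334*(309/63) - 1/187 = 334*(309*(1/63)) - 1/187 = 334*(103/21) - 1/187 = 34402/21 - 1/187 = 6433153/3927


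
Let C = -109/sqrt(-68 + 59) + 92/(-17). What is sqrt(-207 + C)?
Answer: sqrt(-552483 + 94503*I)/51 ≈ 1.242 + 14.627*I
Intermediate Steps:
C = -92/17 + 109*I/3 (C = -109*(-I/3) + 92*(-1/17) = -109*(-I/3) - 92/17 = -(-109)*I/3 - 92/17 = 109*I/3 - 92/17 = -92/17 + 109*I/3 ≈ -5.4118 + 36.333*I)
sqrt(-207 + C) = sqrt(-207 + (-92/17 + 109*I/3)) = sqrt(-3611/17 + 109*I/3)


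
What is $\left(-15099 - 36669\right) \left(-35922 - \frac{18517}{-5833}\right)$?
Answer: $\frac{10846147101912}{5833} \approx 1.8594 \cdot 10^{9}$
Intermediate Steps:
$\left(-15099 - 36669\right) \left(-35922 - \frac{18517}{-5833}\right) = - 51768 \left(-35922 - - \frac{18517}{5833}\right) = - 51768 \left(-35922 + \frac{18517}{5833}\right) = \left(-51768\right) \left(- \frac{209514509}{5833}\right) = \frac{10846147101912}{5833}$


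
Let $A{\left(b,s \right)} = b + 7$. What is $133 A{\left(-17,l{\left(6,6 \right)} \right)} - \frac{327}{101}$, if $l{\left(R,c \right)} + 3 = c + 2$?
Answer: $- \frac{134657}{101} \approx -1333.2$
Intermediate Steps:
$l{\left(R,c \right)} = -1 + c$ ($l{\left(R,c \right)} = -3 + \left(c + 2\right) = -3 + \left(2 + c\right) = -1 + c$)
$A{\left(b,s \right)} = 7 + b$
$133 A{\left(-17,l{\left(6,6 \right)} \right)} - \frac{327}{101} = 133 \left(7 - 17\right) - \frac{327}{101} = 133 \left(-10\right) - \frac{327}{101} = -1330 - \frac{327}{101} = - \frac{134657}{101}$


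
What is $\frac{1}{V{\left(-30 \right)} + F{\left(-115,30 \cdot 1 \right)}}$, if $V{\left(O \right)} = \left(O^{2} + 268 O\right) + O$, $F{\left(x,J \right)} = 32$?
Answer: $- \frac{1}{7138} \approx -0.0001401$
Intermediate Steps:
$V{\left(O \right)} = O^{2} + 269 O$
$\frac{1}{V{\left(-30 \right)} + F{\left(-115,30 \cdot 1 \right)}} = \frac{1}{- 30 \left(269 - 30\right) + 32} = \frac{1}{\left(-30\right) 239 + 32} = \frac{1}{-7170 + 32} = \frac{1}{-7138} = - \frac{1}{7138}$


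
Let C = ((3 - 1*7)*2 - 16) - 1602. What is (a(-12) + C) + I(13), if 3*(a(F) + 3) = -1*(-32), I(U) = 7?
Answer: -4834/3 ≈ -1611.3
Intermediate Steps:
a(F) = 23/3 (a(F) = -3 + (-1*(-32))/3 = -3 + (⅓)*32 = -3 + 32/3 = 23/3)
C = -1626 (C = ((3 - 7)*2 - 16) - 1602 = (-4*2 - 16) - 1602 = (-8 - 16) - 1602 = -24 - 1602 = -1626)
(a(-12) + C) + I(13) = (23/3 - 1626) + 7 = -4855/3 + 7 = -4834/3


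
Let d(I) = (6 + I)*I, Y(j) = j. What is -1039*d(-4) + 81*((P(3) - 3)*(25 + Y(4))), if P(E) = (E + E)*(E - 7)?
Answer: -55111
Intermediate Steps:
P(E) = 2*E*(-7 + E) (P(E) = (2*E)*(-7 + E) = 2*E*(-7 + E))
d(I) = I*(6 + I)
-1039*d(-4) + 81*((P(3) - 3)*(25 + Y(4))) = -(-4156)*(6 - 4) + 81*((2*3*(-7 + 3) - 3)*(25 + 4)) = -(-4156)*2 + 81*((2*3*(-4) - 3)*29) = -1039*(-8) + 81*((-24 - 3)*29) = 8312 + 81*(-27*29) = 8312 + 81*(-783) = 8312 - 63423 = -55111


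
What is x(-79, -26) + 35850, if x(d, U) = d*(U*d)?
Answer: -126416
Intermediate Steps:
x(d, U) = U*d²
x(-79, -26) + 35850 = -26*(-79)² + 35850 = -26*6241 + 35850 = -162266 + 35850 = -126416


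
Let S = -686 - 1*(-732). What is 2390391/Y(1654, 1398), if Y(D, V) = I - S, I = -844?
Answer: -2390391/890 ≈ -2685.8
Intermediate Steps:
S = 46 (S = -686 + 732 = 46)
Y(D, V) = -890 (Y(D, V) = -844 - 1*46 = -844 - 46 = -890)
2390391/Y(1654, 1398) = 2390391/(-890) = 2390391*(-1/890) = -2390391/890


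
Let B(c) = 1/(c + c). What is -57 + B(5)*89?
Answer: -481/10 ≈ -48.100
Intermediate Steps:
B(c) = 1/(2*c)
-57 + B(5)*89 = -57 + ((½)/5)*89 = -57 + ((½)*(⅕))*89 = -57 + (⅒)*89 = -57 + 89/10 = -481/10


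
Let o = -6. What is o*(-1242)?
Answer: 7452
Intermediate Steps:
o*(-1242) = -6*(-1242) = 7452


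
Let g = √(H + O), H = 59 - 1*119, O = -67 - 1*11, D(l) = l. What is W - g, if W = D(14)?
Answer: 14 - I*√138 ≈ 14.0 - 11.747*I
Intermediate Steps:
O = -78 (O = -67 - 11 = -78)
W = 14
H = -60 (H = 59 - 119 = -60)
g = I*√138 (g = √(-60 - 78) = √(-138) = I*√138 ≈ 11.747*I)
W - g = 14 - I*√138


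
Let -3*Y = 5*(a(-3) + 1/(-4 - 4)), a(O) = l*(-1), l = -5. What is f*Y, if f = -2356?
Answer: 38285/2 ≈ 19143.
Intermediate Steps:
a(O) = 5 (a(O) = -5*(-1) = 5)
Y = -65/8 (Y = -5*(5 + 1/(-4 - 4))/3 = -5*(5 + 1/(-8))/3 = -5*(5 - 1/8)/3 = -5*39/(3*8) = -1/3*195/8 = -65/8 ≈ -8.1250)
f*Y = -2356*(-65/8) = 38285/2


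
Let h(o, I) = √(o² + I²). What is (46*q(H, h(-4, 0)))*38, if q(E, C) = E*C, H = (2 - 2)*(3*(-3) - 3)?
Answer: 0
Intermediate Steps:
h(o, I) = √(I² + o²)
H = 0 (H = 0*(-9 - 3) = 0*(-12) = 0)
q(E, C) = C*E
(46*q(H, h(-4, 0)))*38 = (46*(√(0² + (-4)²)*0))*38 = (46*(√(0 + 16)*0))*38 = (46*(√16*0))*38 = (46*(4*0))*38 = (46*0)*38 = 0*38 = 0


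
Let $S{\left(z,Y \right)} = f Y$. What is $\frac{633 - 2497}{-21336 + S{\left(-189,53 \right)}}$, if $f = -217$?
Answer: $\frac{1864}{32837} \approx 0.056765$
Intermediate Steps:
$S{\left(z,Y \right)} = - 217 Y$
$\frac{633 - 2497}{-21336 + S{\left(-189,53 \right)}} = \frac{633 - 2497}{-21336 - 11501} = - \frac{1864}{-21336 - 11501} = - \frac{1864}{-32837} = \left(-1864\right) \left(- \frac{1}{32837}\right) = \frac{1864}{32837}$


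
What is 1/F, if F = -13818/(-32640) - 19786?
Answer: -5440/107633537 ≈ -5.0542e-5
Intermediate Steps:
F = -107633537/5440 (F = -13818*(-1/32640) - 19786 = 2303/5440 - 19786 = -107633537/5440 ≈ -19786.)
1/F = 1/(-107633537/5440) = -5440/107633537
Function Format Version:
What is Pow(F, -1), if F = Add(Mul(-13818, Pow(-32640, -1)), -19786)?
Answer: Rational(-5440, 107633537) ≈ -5.0542e-5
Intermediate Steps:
F = Rational(-107633537, 5440) (F = Add(Mul(-13818, Rational(-1, 32640)), -19786) = Add(Rational(2303, 5440), -19786) = Rational(-107633537, 5440) ≈ -19786.)
Pow(F, -1) = Pow(Rational(-107633537, 5440), -1) = Rational(-5440, 107633537)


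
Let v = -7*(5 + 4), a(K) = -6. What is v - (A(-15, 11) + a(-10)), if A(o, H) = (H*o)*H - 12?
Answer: 1770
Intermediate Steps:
A(o, H) = -12 + o*H² (A(o, H) = o*H² - 12 = -12 + o*H²)
v = -63 (v = -7*9 = -63)
v - (A(-15, 11) + a(-10)) = -63 - ((-12 - 15*11²) - 6) = -63 - ((-12 - 15*121) - 6) = -63 - ((-12 - 1815) - 6) = -63 - (-1827 - 6) = -63 - 1*(-1833) = -63 + 1833 = 1770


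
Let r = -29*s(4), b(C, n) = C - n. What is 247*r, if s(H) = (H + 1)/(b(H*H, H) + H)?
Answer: -35815/16 ≈ -2238.4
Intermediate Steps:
s(H) = (1 + H)/H² (s(H) = (H + 1)/((H*H - H) + H) = (1 + H)/((H² - H) + H) = (1 + H)/(H²) = (1 + H)/H²)
r = -145/16 (r = -29*(1 + 4)/4² = -29*5/16 = -145/16 ≈ -9.0625)
247*r = 247*(-145/16) = -35815/16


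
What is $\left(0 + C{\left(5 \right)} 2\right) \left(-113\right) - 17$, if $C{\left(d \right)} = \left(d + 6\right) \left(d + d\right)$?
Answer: $-24877$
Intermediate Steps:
$C{\left(d \right)} = 2 d \left(6 + d\right)$ ($C{\left(d \right)} = \left(6 + d\right) 2 d = 2 d \left(6 + d\right)$)
$\left(0 + C{\left(5 \right)} 2\right) \left(-113\right) - 17 = \left(0 + 2 \cdot 5 \left(6 + 5\right) 2\right) \left(-113\right) - 17 = \left(0 + 2 \cdot 5 \cdot 11 \cdot 2\right) \left(-113\right) - 17 = \left(0 + 110 \cdot 2\right) \left(-113\right) - 17 = \left(0 + 220\right) \left(-113\right) - 17 = 220 \left(-113\right) - 17 = -24860 - 17 = -24877$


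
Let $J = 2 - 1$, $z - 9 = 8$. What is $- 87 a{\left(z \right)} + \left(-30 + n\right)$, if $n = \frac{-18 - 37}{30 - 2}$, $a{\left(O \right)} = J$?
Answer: $- \frac{3331}{28} \approx -118.96$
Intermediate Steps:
$z = 17$ ($z = 9 + 8 = 17$)
$J = 1$ ($J = 2 - 1 = 1$)
$a{\left(O \right)} = 1$
$n = - \frac{55}{28} \approx -1.9643$
$- 87 a{\left(z \right)} + \left(-30 + n\right) = \left(-87\right) 1 - \frac{895}{28} = -87 - \frac{895}{28} = - \frac{3331}{28}$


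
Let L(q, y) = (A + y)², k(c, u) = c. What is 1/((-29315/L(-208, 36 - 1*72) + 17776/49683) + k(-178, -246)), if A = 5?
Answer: -47745363/9938049023 ≈ -0.0048043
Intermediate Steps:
L(q, y) = (5 + y)²
1/((-29315/L(-208, 36 - 1*72) + 17776/49683) + k(-178, -246)) = 1/((-29315/(5 + (36 - 1*72))² + 17776/49683) - 178) = 1/((-29315/(5 + (36 - 72))² + 17776*(1/49683)) - 178) = 1/((-29315/(5 - 36)² + 17776/49683) - 178) = 1/((-29315/((-31)²) + 17776/49683) - 178) = 1/((-29315/961 + 17776/49683) - 178) = 1/(-1439374409/47745363 - 178) = 1/(-9938049023/47745363) = -47745363/9938049023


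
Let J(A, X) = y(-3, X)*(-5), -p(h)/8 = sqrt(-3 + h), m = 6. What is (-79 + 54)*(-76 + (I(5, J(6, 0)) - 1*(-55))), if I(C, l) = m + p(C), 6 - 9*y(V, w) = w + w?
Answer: 375 + 200*sqrt(2) ≈ 657.84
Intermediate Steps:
y(V, w) = 2/3 - 2*w/9 (y(V, w) = 2/3 - (w + w)/9 = 2/3 - 2*w/9)
p(h) = -8*sqrt(-3 + h)
J(A, X) = -10/3 + 10*X/9 (J(A, X) = (2/3 - 2*X/9)*(-5) = -10/3 + 10*X/9)
I(C, l) = 6 - 8*sqrt(-3 + C)
(-79 + 54)*(-76 + (I(5, J(6, 0)) - 1*(-55))) = (-79 + 54)*(-76 + ((6 - 8*sqrt(-3 + 5)) - 1*(-55))) = -25*(-76 + ((6 - 8*sqrt(2)) + 55)) = -25*(-76 + (61 - 8*sqrt(2))) = -25*(-15 - 8*sqrt(2)) = 375 + 200*sqrt(2)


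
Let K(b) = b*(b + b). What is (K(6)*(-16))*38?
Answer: -43776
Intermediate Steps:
K(b) = 2*b² (K(b) = b*(2*b) = 2*b²)
(K(6)*(-16))*38 = ((2*6²)*(-16))*38 = ((2*36)*(-16))*38 = (72*(-16))*38 = -1152*38 = -43776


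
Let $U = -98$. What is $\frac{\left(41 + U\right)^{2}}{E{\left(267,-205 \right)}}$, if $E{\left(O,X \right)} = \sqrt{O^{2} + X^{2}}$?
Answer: $\frac{3249 \sqrt{113314}}{113314} \approx 9.6518$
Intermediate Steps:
$\frac{\left(41 + U\right)^{2}}{E{\left(267,-205 \right)}} = \frac{\left(41 - 98\right)^{2}}{\sqrt{267^{2} + \left(-205\right)^{2}}} = \frac{\left(-57\right)^{2}}{\sqrt{71289 + 42025}} = \frac{3249}{\sqrt{113314}} = 3249 \frac{\sqrt{113314}}{113314} = \frac{3249 \sqrt{113314}}{113314}$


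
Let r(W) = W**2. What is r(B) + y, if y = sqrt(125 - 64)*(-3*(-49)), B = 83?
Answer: 6889 + 147*sqrt(61) ≈ 8037.1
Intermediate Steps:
y = 147*sqrt(61) (y = sqrt(61)*147 = 147*sqrt(61) ≈ 1148.1)
r(B) + y = 83**2 + 147*sqrt(61) = 6889 + 147*sqrt(61)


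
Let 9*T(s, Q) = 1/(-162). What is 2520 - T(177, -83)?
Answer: 3674161/1458 ≈ 2520.0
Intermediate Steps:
T(s, Q) = -1/1458 (T(s, Q) = (1/9)/(-162) = (1/9)*(-1/162) = -1/1458)
2520 - T(177, -83) = 2520 - 1*(-1/1458) = 2520 + 1/1458 = 3674161/1458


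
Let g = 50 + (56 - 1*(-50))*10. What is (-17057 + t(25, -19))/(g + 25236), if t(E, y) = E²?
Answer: -8216/13173 ≈ -0.62370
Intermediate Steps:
g = 1110 (g = 50 + (56 + 50)*10 = 50 + 106*10 = 50 + 1060 = 1110)
(-17057 + t(25, -19))/(g + 25236) = (-17057 + 25²)/(1110 + 25236) = (-17057 + 625)/26346 = -16432*1/26346 = -8216/13173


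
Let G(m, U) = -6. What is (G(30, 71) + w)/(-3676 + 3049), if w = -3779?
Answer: 3785/627 ≈ 6.0367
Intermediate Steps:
(G(30, 71) + w)/(-3676 + 3049) = (-6 - 3779)/(-3676 + 3049) = -3785/(-627) = -3785*(-1/627) = 3785/627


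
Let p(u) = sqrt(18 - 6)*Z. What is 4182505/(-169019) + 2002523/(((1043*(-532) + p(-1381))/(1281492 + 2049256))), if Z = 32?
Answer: -39095940822940274577426/3252425888860667 - 26679597908816*sqrt(3)/19242960193 ≈ -1.2023e+7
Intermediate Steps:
p(u) = 64*sqrt(3) (p(u) = sqrt(18 - 6)*32 = sqrt(12)*32 = (2*sqrt(3))*32 = 64*sqrt(3))
4182505/(-169019) + 2002523/(((1043*(-532) + p(-1381))/(1281492 + 2049256))) = 4182505/(-169019) + 2002523/(((1043*(-532) + 64*sqrt(3))/(1281492 + 2049256))) = 4182505*(-1/169019) + 2002523/(((-554876 + 64*sqrt(3))/3330748)) = -4182505/169019 + 2002523/(((-554876 + 64*sqrt(3))*(1/3330748))) = -4182505/169019 + 2002523/(-138719/832687 + 16*sqrt(3)/832687)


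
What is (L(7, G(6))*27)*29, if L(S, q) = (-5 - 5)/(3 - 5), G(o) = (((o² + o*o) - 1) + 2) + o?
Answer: 3915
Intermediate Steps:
G(o) = 1 + o + 2*o² (G(o) = (((o² + o²) - 1) + 2) + o = ((2*o² - 1) + 2) + o = ((-1 + 2*o²) + 2) + o = (1 + 2*o²) + o = 1 + o + 2*o²)
L(S, q) = 5 (L(S, q) = -10/(-2) = -10*(-½) = 5)
(L(7, G(6))*27)*29 = (5*27)*29 = 135*29 = 3915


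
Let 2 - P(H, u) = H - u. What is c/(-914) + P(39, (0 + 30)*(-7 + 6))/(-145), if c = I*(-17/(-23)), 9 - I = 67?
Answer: 775722/1524095 ≈ 0.50897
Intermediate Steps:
I = -58 (I = 9 - 1*67 = 9 - 67 = -58)
P(H, u) = 2 + u - H (P(H, u) = 2 - (H - u) = 2 + (u - H) = 2 + u - H)
c = -986/23 (c = -(-986)/(-23) = -(-986)*(-1)/23 = -58*17/23 = -986/23 ≈ -42.870)
c/(-914) + P(39, (0 + 30)*(-7 + 6))/(-145) = -986/23/(-914) + (2 + (0 + 30)*(-7 + 6) - 1*39)/(-145) = -986/23*(-1/914) + (2 + 30*(-1) - 39)*(-1/145) = 493/10511 + (2 - 30 - 39)*(-1/145) = 493/10511 - 67*(-1/145) = 493/10511 + 67/145 = 775722/1524095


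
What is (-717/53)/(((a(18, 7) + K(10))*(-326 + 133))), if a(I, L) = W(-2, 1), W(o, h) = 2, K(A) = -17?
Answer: -239/51145 ≈ -0.0046730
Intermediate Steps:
a(I, L) = 2
(-717/53)/(((a(18, 7) + K(10))*(-326 + 133))) = (-717/53)/(((2 - 17)*(-326 + 133))) = (-717*1/53)/((-15*(-193))) = -717/53/2895 = -717/53*1/2895 = -239/51145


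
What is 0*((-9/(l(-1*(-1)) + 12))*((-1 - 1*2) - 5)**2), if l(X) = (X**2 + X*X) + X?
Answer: 0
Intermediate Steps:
l(X) = X + 2*X**2 (l(X) = (X**2 + X**2) + X = 2*X**2 + X = X + 2*X**2)
0*((-9/(l(-1*(-1)) + 12))*((-1 - 1*2) - 5)**2) = 0*((-9/((-1*(-1))*(1 + 2*(-1*(-1))) + 12))*((-1 - 1*2) - 5)**2) = 0*((-9/(1*(1 + 2*1) + 12))*((-1 - 2) - 5)**2) = 0*((-9/(1*(1 + 2) + 12))*(-3 - 5)**2) = 0*(-9/(1*3 + 12)*(-8)**2) = 0*(-9/(3 + 12)*64) = 0*(-9/15*64) = 0*(-9*1/15*64) = 0*(-3/5*64) = 0*(-192/5) = 0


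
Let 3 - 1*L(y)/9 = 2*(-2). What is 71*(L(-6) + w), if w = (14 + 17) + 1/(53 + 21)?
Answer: 493947/74 ≈ 6675.0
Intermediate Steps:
L(y) = 63 (L(y) = 27 - 18*(-2) = 27 - 9*(-4) = 27 + 36 = 63)
w = 2295/74 (w = 31 + 1/74 = 2295/74 ≈ 31.014)
71*(L(-6) + w) = 71*(63 + 2295/74) = 71*(6957/74) = 493947/74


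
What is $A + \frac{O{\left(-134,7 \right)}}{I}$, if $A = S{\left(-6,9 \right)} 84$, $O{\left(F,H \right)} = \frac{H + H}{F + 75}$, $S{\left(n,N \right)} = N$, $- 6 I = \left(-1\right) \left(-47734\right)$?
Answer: $\frac{1064563710}{1408153} \approx 756.0$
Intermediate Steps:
$I = - \frac{23867}{3}$ ($I = - \frac{\left(-1\right) \left(-47734\right)}{6} = \left(- \frac{1}{6}\right) 47734 = - \frac{23867}{3} \approx -7955.7$)
$O{\left(F,H \right)} = \frac{2 H}{75 + F}$
$A = 756$ ($A = 9 \cdot 84 = 756$)
$A + \frac{O{\left(-134,7 \right)}}{I} = 756 + \frac{2 \cdot 7 \frac{1}{75 - 134}}{- \frac{23867}{3}} = 756 + 2 \cdot 7 \frac{1}{-59} \left(- \frac{3}{23867}\right) = 756 + 2 \cdot 7 \left(- \frac{1}{59}\right) \left(- \frac{3}{23867}\right) = 756 - - \frac{42}{1408153} = 756 + \frac{42}{1408153} = \frac{1064563710}{1408153}$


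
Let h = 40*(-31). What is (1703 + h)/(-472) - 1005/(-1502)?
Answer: -110533/354472 ≈ -0.31182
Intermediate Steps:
h = -1240
(1703 + h)/(-472) - 1005/(-1502) = (1703 - 1240)/(-472) - 1005/(-1502) = 463*(-1/472) - 1005*(-1/1502) = -463/472 + 1005/1502 = -110533/354472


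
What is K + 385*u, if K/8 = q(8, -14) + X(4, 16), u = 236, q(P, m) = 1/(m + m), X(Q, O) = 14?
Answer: 636802/7 ≈ 90972.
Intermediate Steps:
q(P, m) = 1/(2*m)
K = 782/7 (K = 8*((1/2)/(-14) + 14) = 8*((1/2)*(-1/14) + 14) = 8*(-1/28 + 14) = 8*(391/28) = 782/7 ≈ 111.71)
K + 385*u = 782/7 + 385*236 = 782/7 + 90860 = 636802/7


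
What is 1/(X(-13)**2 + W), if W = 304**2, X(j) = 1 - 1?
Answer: 1/92416 ≈ 1.0821e-5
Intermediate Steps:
X(j) = 0
W = 92416
1/(X(-13)**2 + W) = 1/(0**2 + 92416) = 1/(0 + 92416) = 1/92416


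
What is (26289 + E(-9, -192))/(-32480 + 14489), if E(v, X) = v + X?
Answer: -8696/5997 ≈ -1.4501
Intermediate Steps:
E(v, X) = X + v
(26289 + E(-9, -192))/(-32480 + 14489) = (26289 + (-192 - 9))/(-32480 + 14489) = (26289 - 201)/(-17991) = 26088*(-1/17991) = -8696/5997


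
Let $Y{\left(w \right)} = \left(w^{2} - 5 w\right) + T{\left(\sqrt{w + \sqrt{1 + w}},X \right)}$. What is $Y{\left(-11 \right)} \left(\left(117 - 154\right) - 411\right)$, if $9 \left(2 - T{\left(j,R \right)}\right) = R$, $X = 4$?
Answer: $- \frac{715904}{9} \approx -79545.0$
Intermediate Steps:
$T{\left(j,R \right)} = 2 - \frac{R}{9}$
$Y{\left(w \right)} = \frac{14}{9} + w^{2} - 5 w$ ($Y{\left(w \right)} = \left(w^{2} - 5 w\right) + \left(2 - \frac{4}{9}\right) = \left(w^{2} - 5 w\right) + \frac{14}{9} = \frac{14}{9} + w^{2} - 5 w$)
$Y{\left(-11 \right)} \left(\left(117 - 154\right) - 411\right) = \left(\frac{14}{9} + \left(-11\right)^{2} - -55\right) \left(\left(117 - 154\right) - 411\right) = \left(\frac{14}{9} + 121 + 55\right) \left(-37 - 411\right) = \frac{1598}{9} \left(-448\right) = - \frac{715904}{9}$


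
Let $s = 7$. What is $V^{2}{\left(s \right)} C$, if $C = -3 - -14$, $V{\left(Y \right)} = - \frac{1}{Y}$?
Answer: $\frac{11}{49} \approx 0.22449$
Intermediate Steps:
$C = 11$ ($C = -3 + 14 = 11$)
$V^{2}{\left(s \right)} C = \left(- \frac{1}{7}\right)^{2} \cdot 11 = \frac{1}{49} \cdot 11 = \frac{11}{49}$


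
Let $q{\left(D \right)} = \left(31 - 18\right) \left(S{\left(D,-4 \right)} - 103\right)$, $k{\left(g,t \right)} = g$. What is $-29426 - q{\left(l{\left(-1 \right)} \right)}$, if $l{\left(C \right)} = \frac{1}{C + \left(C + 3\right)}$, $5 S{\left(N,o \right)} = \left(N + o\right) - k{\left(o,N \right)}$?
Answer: $- \frac{140448}{5} \approx -28090.0$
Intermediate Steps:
$S{\left(N,o \right)} = \frac{N}{5}$ ($S{\left(N,o \right)} = \frac{\left(N + o\right) - o}{5} = \frac{N}{5}$)
$l{\left(C \right)} = \frac{1}{3 + 2 C}$ ($l{\left(C \right)} = \frac{1}{C + \left(3 + C\right)} = \frac{1}{3 + 2 C}$)
$q{\left(D \right)} = -1339 + \frac{13 D}{5}$ ($q{\left(D \right)} = \left(31 - 18\right) \left(\frac{D}{5} - 103\right) = 13 \left(-103 + \frac{D}{5}\right) = -1339 + \frac{13 D}{5}$)
$-29426 - q{\left(l{\left(-1 \right)} \right)} = -29426 - \left(-1339 + \frac{13}{5 \left(3 + 2 \left(-1\right)\right)}\right) = -29426 - \left(-1339 + \frac{13}{5 \left(3 - 2\right)}\right) = -29426 - \left(-1339 + \frac{13}{5 \cdot 1}\right) = -29426 - \left(-1339 + \frac{13}{5} \cdot 1\right) = -29426 - \left(-1339 + \frac{13}{5}\right) = -29426 - - \frac{6682}{5} = -29426 + \frac{6682}{5} = - \frac{140448}{5}$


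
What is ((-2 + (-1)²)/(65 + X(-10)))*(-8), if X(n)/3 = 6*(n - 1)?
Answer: -8/133 ≈ -0.060150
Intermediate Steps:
X(n) = -18 + 18*n (X(n) = 3*(6*(n - 1)) = 3*(6*(-1 + n)) = 3*(-6 + 6*n) = -18 + 18*n)
((-2 + (-1)²)/(65 + X(-10)))*(-8) = ((-2 + (-1)²)/(65 + (-18 + 18*(-10))))*(-8) = ((-2 + 1)/(65 + (-18 - 180)))*(-8) = (-1/(65 - 198))*(-8) = (-1/(-133))*(-8) = -1/133*(-1)*(-8) = (1/133)*(-8) = -8/133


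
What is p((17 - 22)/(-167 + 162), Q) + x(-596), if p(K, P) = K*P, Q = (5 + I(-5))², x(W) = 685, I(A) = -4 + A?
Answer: 701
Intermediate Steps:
Q = 16 (Q = (5 + (-4 - 5))² = (5 - 9)² = (-4)² = 16)
p((17 - 22)/(-167 + 162), Q) + x(-596) = ((17 - 22)/(-167 + 162))*16 + 685 = -5/(-5)*16 + 685 = -5*(-⅕)*16 + 685 = 1*16 + 685 = 16 + 685 = 701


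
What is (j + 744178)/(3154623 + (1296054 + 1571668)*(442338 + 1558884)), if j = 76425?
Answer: 820603/5738951510907 ≈ 1.4299e-7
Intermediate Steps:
(j + 744178)/(3154623 + (1296054 + 1571668)*(442338 + 1558884)) = (76425 + 744178)/(3154623 + (1296054 + 1571668)*(442338 + 1558884)) = 820603/(3154623 + 2867722*2001222) = 820603/(3154623 + 5738948356284) = 820603/5738951510907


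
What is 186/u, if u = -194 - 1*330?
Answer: -93/262 ≈ -0.35496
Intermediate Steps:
u = -524 (u = -194 - 330 = -524)
186/u = 186/(-524) = 186*(-1/524) = -93/262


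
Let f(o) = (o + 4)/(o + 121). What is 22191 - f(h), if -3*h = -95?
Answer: 10163371/458 ≈ 22191.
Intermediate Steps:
h = 95/3 (h = -1/3*(-95) = 95/3 ≈ 31.667)
f(o) = (4 + o)/(121 + o)
22191 - f(h) = 22191 - (4 + 95/3)/(121 + 95/3) = 22191 - 107/(458/3*3) = 22191 - 3*107/(458*3) = 22191 - 1*107/458 = 22191 - 107/458 = 10163371/458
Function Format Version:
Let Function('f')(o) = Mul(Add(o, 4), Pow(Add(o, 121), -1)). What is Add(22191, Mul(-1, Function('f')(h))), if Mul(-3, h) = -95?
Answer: Rational(10163371, 458) ≈ 22191.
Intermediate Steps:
h = Rational(95, 3) (h = Mul(Rational(-1, 3), -95) = Rational(95, 3) ≈ 31.667)
Function('f')(o) = Mul(Pow(Add(121, o), -1), Add(4, o)) (Function('f')(o) = Mul(Add(4, o), Pow(Add(121, o), -1)) = Mul(Pow(Add(121, o), -1), Add(4, o)))
Add(22191, Mul(-1, Function('f')(h))) = Add(22191, Mul(-1, Mul(Pow(Add(121, Rational(95, 3)), -1), Add(4, Rational(95, 3))))) = Add(22191, Mul(-1, Mul(Pow(Rational(458, 3), -1), Rational(107, 3)))) = Add(22191, Mul(-1, Mul(Rational(3, 458), Rational(107, 3)))) = Add(22191, Mul(-1, Rational(107, 458))) = Add(22191, Rational(-107, 458)) = Rational(10163371, 458)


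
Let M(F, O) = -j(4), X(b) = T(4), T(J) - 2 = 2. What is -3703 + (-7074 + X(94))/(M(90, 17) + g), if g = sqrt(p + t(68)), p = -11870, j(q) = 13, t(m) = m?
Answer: -44236703/11971 + 7070*I*sqrt(11802)/11971 ≈ -3695.3 + 64.16*I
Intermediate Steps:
T(J) = 4 (T(J) = 2 + 2 = 4)
X(b) = 4
g = I*sqrt(11802) (g = sqrt(-11870 + 68) = sqrt(-11802) = I*sqrt(11802) ≈ 108.64*I)
M(F, O) = -13 (M(F, O) = -1*13 = -13)
-3703 + (-7074 + X(94))/(M(90, 17) + g) = -3703 + (-7074 + 4)/(-13 + I*sqrt(11802)) = -3703 - 7070/(-13 + I*sqrt(11802))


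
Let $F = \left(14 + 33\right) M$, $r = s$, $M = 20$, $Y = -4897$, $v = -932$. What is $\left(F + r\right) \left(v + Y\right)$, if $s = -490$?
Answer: $-2623050$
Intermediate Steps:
$r = -490$
$F = 940$ ($F = \left(14 + 33\right) 20 = 47 \cdot 20 = 940$)
$\left(F + r\right) \left(v + Y\right) = \left(940 - 490\right) \left(-932 - 4897\right) = 450 \left(-5829\right) = -2623050$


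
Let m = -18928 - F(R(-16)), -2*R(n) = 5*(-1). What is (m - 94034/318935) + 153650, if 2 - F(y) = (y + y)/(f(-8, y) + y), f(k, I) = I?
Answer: 42967148101/318935 ≈ 1.3472e+5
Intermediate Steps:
R(n) = 5/2 (R(n) = -5*(-1)/2 = -½*(-5) = 5/2)
F(y) = 1 (F(y) = 2 - (y + y)/(y + y) = 2 - 2*y/(2*y) = 2 - 2*y*1/(2*y) = 2 - 1*1 = 2 - 1 = 1)
m = -18929 (m = -18928 - 1*1 = -18928 - 1 = -18929)
(m - 94034/318935) + 153650 = (-18929 - 94034/318935) + 153650 = -6037214649/318935 + 153650 = 42967148101/318935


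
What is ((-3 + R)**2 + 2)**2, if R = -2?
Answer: 729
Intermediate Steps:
((-3 + R)**2 + 2)**2 = ((-3 - 2)**2 + 2)**2 = ((-5)**2 + 2)**2 = (25 + 2)**2 = 27**2 = 729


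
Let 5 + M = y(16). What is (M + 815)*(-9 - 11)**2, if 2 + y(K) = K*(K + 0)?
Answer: 425600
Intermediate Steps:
y(K) = -2 + K**2 (y(K) = -2 + K*(K + 0) = -2 + K*K = -2 + K**2)
M = 249 (M = -5 + (-2 + 16**2) = -5 + (-2 + 256) = -5 + 254 = 249)
(M + 815)*(-9 - 11)**2 = (249 + 815)*(-9 - 11)**2 = 1064*(-20)**2 = 1064*400 = 425600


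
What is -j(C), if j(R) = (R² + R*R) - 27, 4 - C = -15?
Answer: -695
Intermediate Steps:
C = 19 (C = 4 - 1*(-15) = 4 + 15 = 19)
j(R) = -27 + 2*R² (j(R) = (R² + R²) - 27 = 2*R² - 27 = -27 + 2*R²)
-j(C) = -(-27 + 2*19²) = -(-27 + 2*361) = -(-27 + 722) = -1*695 = -695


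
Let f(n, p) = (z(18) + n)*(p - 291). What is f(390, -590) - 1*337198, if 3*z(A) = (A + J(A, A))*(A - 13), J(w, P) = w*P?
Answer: -1182958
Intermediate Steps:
J(w, P) = P*w
z(A) = (-13 + A)*(A + A**2)/3 (z(A) = ((A + A*A)*(A - 13))/3 = ((A + A**2)*(-13 + A))/3 = ((-13 + A)*(A + A**2))/3 = (-13 + A)*(A + A**2)/3)
f(n, p) = (-291 + p)*(570 + n) (f(n, p) = ((1/3)*18*(-13 + 18**2 - 12*18) + n)*(p - 291) = ((1/3)*18*(-13 + 324 - 216) + n)*(-291 + p) = ((1/3)*18*95 + n)*(-291 + p) = (570 + n)*(-291 + p) = (-291 + p)*(570 + n))
f(390, -590) - 1*337198 = (-165870 - 291*390 + 570*(-590) + 390*(-590)) - 1*337198 = (-165870 - 113490 - 336300 - 230100) - 337198 = -845760 - 337198 = -1182958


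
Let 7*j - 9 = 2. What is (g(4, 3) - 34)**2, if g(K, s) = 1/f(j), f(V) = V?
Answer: 134689/121 ≈ 1113.1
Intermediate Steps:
j = 11/7 (j = 9/7 + (1/7)*2 = 9/7 + 2/7 = 11/7 ≈ 1.5714)
g(K, s) = 7/11 (g(K, s) = 1/(11/7) = 7/11)
(g(4, 3) - 34)**2 = (7/11 - 34)**2 = (-367/11)**2 = 134689/121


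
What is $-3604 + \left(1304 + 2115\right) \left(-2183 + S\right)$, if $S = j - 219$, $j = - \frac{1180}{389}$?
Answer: $- \frac{3200074758}{389} \approx -8.2264 \cdot 10^{6}$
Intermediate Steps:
$j = - \frac{1180}{389}$ ($j = \left(-1180\right) \frac{1}{389} = - \frac{1180}{389} \approx -3.0334$)
$S = - \frac{86371}{389}$ ($S = - \frac{1180}{389} - 219 = - \frac{86371}{389} \approx -222.03$)
$-3604 + \left(1304 + 2115\right) \left(-2183 + S\right) = -3604 + \left(1304 + 2115\right) \left(-2183 - \frac{86371}{389}\right) = -3604 + 3419 \left(- \frac{935558}{389}\right) = -3604 - \frac{3198672802}{389} = - \frac{3200074758}{389}$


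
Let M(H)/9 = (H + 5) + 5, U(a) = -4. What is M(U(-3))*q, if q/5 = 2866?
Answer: 773820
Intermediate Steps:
q = 14330 (q = 5*2866 = 14330)
M(H) = 90 + 9*H (M(H) = 9*((H + 5) + 5) = 9*((5 + H) + 5) = 9*(10 + H) = 90 + 9*H)
M(U(-3))*q = (90 + 9*(-4))*14330 = (90 - 36)*14330 = 54*14330 = 773820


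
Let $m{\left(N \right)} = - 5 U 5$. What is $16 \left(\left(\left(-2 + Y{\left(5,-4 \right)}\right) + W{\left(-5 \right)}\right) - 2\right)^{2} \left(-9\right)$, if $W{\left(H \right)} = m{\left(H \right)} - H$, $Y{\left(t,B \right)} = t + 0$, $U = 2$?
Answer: $-278784$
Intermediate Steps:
$m{\left(N \right)} = -50$ ($m{\left(N \right)} = \left(-5\right) 2 \cdot 5 = \left(-10\right) 5 = -50$)
$Y{\left(t,B \right)} = t$
$W{\left(H \right)} = -50 - H$
$16 \left(\left(\left(-2 + Y{\left(5,-4 \right)}\right) + W{\left(-5 \right)}\right) - 2\right)^{2} \left(-9\right) = 16 \left(\left(\left(-2 + 5\right) - 45\right) - 2\right)^{2} \left(-9\right) = 16 \left(\left(3 + \left(-50 + 5\right)\right) - 2\right)^{2} \left(-9\right) = 16 \left(\left(3 - 45\right) - 2\right)^{2} \left(-9\right) = 16 \left(-42 - 2\right)^{2} \left(-9\right) = 16 \left(-44\right)^{2} \left(-9\right) = 16 \cdot 1936 \left(-9\right) = 30976 \left(-9\right) = -278784$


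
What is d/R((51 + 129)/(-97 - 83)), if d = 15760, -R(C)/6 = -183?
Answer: 7880/549 ≈ 14.353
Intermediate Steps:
R(C) = 1098 (R(C) = -6*(-183) = 1098)
d/R((51 + 129)/(-97 - 83)) = 15760/1098 = 15760*(1/1098) = 7880/549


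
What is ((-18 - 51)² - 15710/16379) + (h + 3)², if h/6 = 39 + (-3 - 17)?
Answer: 302176840/16379 ≈ 18449.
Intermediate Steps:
h = 114 (h = 6*(39 + (-3 - 17)) = 6*(39 - 20) = 6*19 = 114)
((-18 - 51)² - 15710/16379) + (h + 3)² = ((-18 - 51)² - 15710/16379) + (114 + 3)² = ((-69)² - 15710*1/16379) + 117² = (4761 - 15710/16379) + 13689 = 77964709/16379 + 13689 = 302176840/16379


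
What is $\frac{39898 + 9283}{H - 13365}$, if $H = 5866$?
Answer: $- \frac{49181}{7499} \approx -6.5583$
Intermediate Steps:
$\frac{39898 + 9283}{H - 13365} = \frac{39898 + 9283}{5866 - 13365} = \frac{49181}{-7499} = 49181 \left(- \frac{1}{7499}\right) = - \frac{49181}{7499}$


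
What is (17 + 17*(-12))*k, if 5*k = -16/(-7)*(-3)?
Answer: 8976/35 ≈ 256.46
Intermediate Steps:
k = -48/35 (k = (-16/(-7)*(-3))/5 = (-16*(-1/7)*(-3))/5 = ((16/7)*(-3))/5 = (1/5)*(-48/7) = -48/35 ≈ -1.3714)
(17 + 17*(-12))*k = (17 + 17*(-12))*(-48/35) = (17 - 204)*(-48/35) = -187*(-48/35) = 8976/35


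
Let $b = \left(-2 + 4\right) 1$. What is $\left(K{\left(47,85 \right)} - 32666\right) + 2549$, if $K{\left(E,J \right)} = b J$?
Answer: $-29947$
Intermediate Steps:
$b = 2$ ($b = 2 \cdot 1 = 2$)
$K{\left(E,J \right)} = 2 J$
$\left(K{\left(47,85 \right)} - 32666\right) + 2549 = \left(2 \cdot 85 - 32666\right) + 2549 = \left(170 - 32666\right) + 2549 = -32496 + 2549 = -29947$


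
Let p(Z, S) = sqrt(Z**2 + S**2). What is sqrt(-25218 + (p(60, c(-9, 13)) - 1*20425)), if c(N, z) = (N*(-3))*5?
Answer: sqrt(-45643 + 15*sqrt(97)) ≈ 213.3*I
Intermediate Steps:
c(N, z) = -15*N (c(N, z) = -3*N*5 = -15*N)
p(Z, S) = sqrt(S**2 + Z**2)
sqrt(-25218 + (p(60, c(-9, 13)) - 1*20425)) = sqrt(-25218 + (sqrt((-15*(-9))**2 + 60**2) - 1*20425)) = sqrt(-25218 + (sqrt(135**2 + 3600) - 20425)) = sqrt(-25218 + (sqrt(18225 + 3600) - 20425)) = sqrt(-25218 + (sqrt(21825) - 20425)) = sqrt(-25218 + (15*sqrt(97) - 20425)) = sqrt(-25218 + (-20425 + 15*sqrt(97))) = sqrt(-45643 + 15*sqrt(97))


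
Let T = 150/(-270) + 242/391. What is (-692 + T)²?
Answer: 5928859755625/12383361 ≈ 4.7878e+5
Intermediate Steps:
T = 223/3519 (T = 150*(-1/270) + 242*(1/391) = -5/9 + 242/391 = 223/3519 ≈ 0.063370)
(-692 + T)² = (-692 + 223/3519)² = (-2434925/3519)² = 5928859755625/12383361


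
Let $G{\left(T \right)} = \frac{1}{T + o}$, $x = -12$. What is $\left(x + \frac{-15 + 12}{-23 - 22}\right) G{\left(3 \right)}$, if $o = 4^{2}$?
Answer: $- \frac{179}{285} \approx -0.62807$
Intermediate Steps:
$o = 16$
$G{\left(T \right)} = \frac{1}{16 + T}$ ($G{\left(T \right)} = \frac{1}{T + 16} = \frac{1}{16 + T}$)
$\left(x + \frac{-15 + 12}{-23 - 22}\right) G{\left(3 \right)} = \frac{-12 + \frac{-15 + 12}{-23 - 22}}{16 + 3} = \frac{-12 - \frac{3}{-45}}{19} = \left(-12 - - \frac{1}{15}\right) \frac{1}{19} = \left(-12 + \frac{1}{15}\right) \frac{1}{19} = \left(- \frac{179}{15}\right) \frac{1}{19} = - \frac{179}{285}$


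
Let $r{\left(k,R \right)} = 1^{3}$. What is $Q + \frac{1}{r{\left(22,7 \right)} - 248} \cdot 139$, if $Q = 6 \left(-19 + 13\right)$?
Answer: $- \frac{9031}{247} \approx -36.563$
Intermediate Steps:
$r{\left(k,R \right)} = 1$
$Q = -36$ ($Q = 6 \left(-6\right) = -36$)
$Q + \frac{1}{r{\left(22,7 \right)} - 248} \cdot 139 = -36 + \frac{1}{1 - 248} \cdot 139 = -36 + \frac{1}{-247} \cdot 139 = -36 - \frac{139}{247} = - \frac{9031}{247}$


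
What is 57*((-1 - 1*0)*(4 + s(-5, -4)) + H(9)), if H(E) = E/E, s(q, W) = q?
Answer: 114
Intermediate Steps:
H(E) = 1
57*((-1 - 1*0)*(4 + s(-5, -4)) + H(9)) = 57*((-1 - 1*0)*(4 - 5) + 1) = 57*((-1 + 0)*(-1) + 1) = 57*(-1*(-1) + 1) = 57*(1 + 1) = 57*2 = 114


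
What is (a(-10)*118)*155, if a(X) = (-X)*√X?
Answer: 182900*I*√10 ≈ 5.7838e+5*I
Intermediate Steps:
a(X) = -X^(3/2)
(a(-10)*118)*155 = (-(-10)^(3/2)*118)*155 = (-(-10)*I*√10*118)*155 = ((10*I*√10)*118)*155 = (1180*I*√10)*155 = 182900*I*√10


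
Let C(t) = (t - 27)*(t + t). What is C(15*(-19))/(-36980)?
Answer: -8892/1849 ≈ -4.8091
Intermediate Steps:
C(t) = 2*t*(-27 + t) (C(t) = (-27 + t)*(2*t) = 2*t*(-27 + t))
C(15*(-19))/(-36980) = (2*(15*(-19))*(-27 + 15*(-19)))/(-36980) = (2*(-285)*(-27 - 285))*(-1/36980) = (2*(-285)*(-312))*(-1/36980) = 177840*(-1/36980) = -8892/1849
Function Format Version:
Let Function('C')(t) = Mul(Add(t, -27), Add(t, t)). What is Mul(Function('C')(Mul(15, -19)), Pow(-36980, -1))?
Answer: Rational(-8892, 1849) ≈ -4.8091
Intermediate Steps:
Function('C')(t) = Mul(2, t, Add(-27, t)) (Function('C')(t) = Mul(Add(-27, t), Mul(2, t)) = Mul(2, t, Add(-27, t)))
Mul(Function('C')(Mul(15, -19)), Pow(-36980, -1)) = Mul(Mul(2, Mul(15, -19), Add(-27, Mul(15, -19))), Pow(-36980, -1)) = Mul(Mul(2, -285, Add(-27, -285)), Rational(-1, 36980)) = Mul(Mul(2, -285, -312), Rational(-1, 36980)) = Mul(177840, Rational(-1, 36980)) = Rational(-8892, 1849)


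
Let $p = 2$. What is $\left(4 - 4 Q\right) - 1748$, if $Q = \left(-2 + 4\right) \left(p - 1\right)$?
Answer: $-1752$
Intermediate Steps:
$Q = 2$ ($Q = \left(-2 + 4\right) \left(2 - 1\right) = 2 \cdot 1 = 2$)
$\left(4 - 4 Q\right) - 1748 = \left(4 - 8\right) - 1748 = -4 - 1748 = -1752$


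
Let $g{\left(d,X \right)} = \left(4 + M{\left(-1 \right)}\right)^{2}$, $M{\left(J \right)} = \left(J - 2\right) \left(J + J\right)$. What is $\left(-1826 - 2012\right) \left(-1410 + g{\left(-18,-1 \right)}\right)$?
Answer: $5027780$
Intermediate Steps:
$M{\left(J \right)} = 2 J \left(-2 + J\right)$ ($M{\left(J \right)} = \left(-2 + J\right) 2 J = 2 J \left(-2 + J\right)$)
$g{\left(d,X \right)} = 100$ ($g{\left(d,X \right)} = \left(4 + 2 \left(-1\right) \left(-2 - 1\right)\right)^{2} = \left(4 + 2 \left(-1\right) \left(-3\right)\right)^{2} = \left(4 + 6\right)^{2} = 10^{2} = 100$)
$\left(-1826 - 2012\right) \left(-1410 + g{\left(-18,-1 \right)}\right) = \left(-1826 - 2012\right) \left(-1410 + 100\right) = \left(-3838\right) \left(-1310\right) = 5027780$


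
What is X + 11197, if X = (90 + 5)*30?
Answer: 14047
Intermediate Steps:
X = 2850 (X = 95*30 = 2850)
X + 11197 = 2850 + 11197 = 14047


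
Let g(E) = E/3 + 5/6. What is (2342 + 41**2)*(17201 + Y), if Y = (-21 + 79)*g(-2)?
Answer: 69238512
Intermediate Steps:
g(E) = 5/6 + E/3 (g(E) = E*(1/3) + 5*(1/6) = E/3 + 5/6 = 5/6 + E/3)
Y = 29/3 (Y = (-21 + 79)*(5/6 + (1/3)*(-2)) = 58*(5/6 - 2/3) = 58*(1/6) = 29/3 ≈ 9.6667)
(2342 + 41**2)*(17201 + Y) = (2342 + 41**2)*(17201 + 29/3) = (2342 + 1681)*(51632/3) = 4023*(51632/3) = 69238512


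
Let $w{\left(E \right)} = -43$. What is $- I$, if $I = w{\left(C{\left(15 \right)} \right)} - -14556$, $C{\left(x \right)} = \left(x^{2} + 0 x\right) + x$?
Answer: $-14513$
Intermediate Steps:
$C{\left(x \right)} = x + x^{2}$ ($C{\left(x \right)} = \left(x^{2} + 0\right) + x = x^{2} + x = x + x^{2}$)
$I = 14513$ ($I = -43 - -14556 = -43 + 14556 = 14513$)
$- I = \left(-1\right) 14513 = -14513$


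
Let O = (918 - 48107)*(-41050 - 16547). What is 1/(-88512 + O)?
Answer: 1/2717856321 ≈ 3.6794e-10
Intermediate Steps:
O = 2717944833 (O = -47189*(-57597) = 2717944833)
1/(-88512 + O) = 1/(-88512 + 2717944833) = 1/2717856321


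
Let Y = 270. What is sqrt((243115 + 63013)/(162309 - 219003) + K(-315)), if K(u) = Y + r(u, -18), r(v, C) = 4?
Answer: sqrt(215834454858)/28347 ≈ 16.389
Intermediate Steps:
K(u) = 274 (K(u) = 270 + 4 = 274)
sqrt((243115 + 63013)/(162309 - 219003) + K(-315)) = sqrt((243115 + 63013)/(162309 - 219003) + 274) = sqrt(306128/(-56694) + 274) = sqrt(306128*(-1/56694) + 274) = sqrt(-153064/28347 + 274) = sqrt(7614014/28347) = sqrt(215834454858)/28347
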